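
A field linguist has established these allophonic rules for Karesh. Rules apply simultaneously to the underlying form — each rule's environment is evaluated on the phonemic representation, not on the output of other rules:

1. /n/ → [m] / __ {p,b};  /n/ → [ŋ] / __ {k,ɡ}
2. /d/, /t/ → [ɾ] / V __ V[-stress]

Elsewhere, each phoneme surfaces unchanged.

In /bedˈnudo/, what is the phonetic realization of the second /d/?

/d/ meets the environment for rule 2 (between a vowel and a following unstressed vowel) → [ɾ].

[ɾ]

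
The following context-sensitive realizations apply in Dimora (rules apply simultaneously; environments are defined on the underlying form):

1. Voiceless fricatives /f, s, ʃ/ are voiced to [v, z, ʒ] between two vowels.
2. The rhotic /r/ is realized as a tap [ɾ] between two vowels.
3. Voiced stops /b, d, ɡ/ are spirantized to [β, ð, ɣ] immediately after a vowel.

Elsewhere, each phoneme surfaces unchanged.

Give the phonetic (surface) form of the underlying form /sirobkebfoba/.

/s/ — word-initial; rule 1 does not apply here → [s].
/i/ — not in any rule's target class → [i].
/r/ — between /i/ and /o/, between two vowels — surfaces as [ɾ] (rule 2).
/o/ (between /r/ and /b/): no rule targets it → [o].
Rule 3 applies to /b/ (between /o/ and /k/: immediately after a vowel) → [β].
/k/ — not in any rule's target class → [k].
/e/ (between /k/ and /b/) is unaffected → [e].
/b/ (between /e/ and /f/): immediately after a vowel, so rule 3 applies → [β].
/f/ (between /b/ and /o/) fails the environment for rule 1, so it stays [f].
/o/ (between /f/ and /b/) is unaffected → [o].
/b/ — between /o/ and /a/, immediately after a vowel — surfaces as [β] (rule 3).
/a/ (word-final) is unaffected → [a].

[siɾoβkeβfoβa]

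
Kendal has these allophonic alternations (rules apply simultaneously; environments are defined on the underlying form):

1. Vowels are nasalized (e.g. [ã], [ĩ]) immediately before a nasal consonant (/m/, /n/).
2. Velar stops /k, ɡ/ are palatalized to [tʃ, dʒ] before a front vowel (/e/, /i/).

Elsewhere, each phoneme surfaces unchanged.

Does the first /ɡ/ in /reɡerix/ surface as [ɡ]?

/ɡ/ (between /e/ and /e/): before a front vowel, so rule 2 applies → [dʒ].
The actual realization is [dʒ], not [ɡ].

No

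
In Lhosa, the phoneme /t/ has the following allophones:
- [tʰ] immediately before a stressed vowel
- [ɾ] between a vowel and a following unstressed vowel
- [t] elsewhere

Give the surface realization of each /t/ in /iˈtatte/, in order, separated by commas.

Occurrence 1 (position 2): immediately before a stressed vowel → [tʰ].
Occurrence 2 (position 4): no conditioning environment matches → elsewhere allophone [t].
Occurrence 3 (position 5): no conditioning environment matches → elsewhere allophone [t].

[tʰ], [t], [t]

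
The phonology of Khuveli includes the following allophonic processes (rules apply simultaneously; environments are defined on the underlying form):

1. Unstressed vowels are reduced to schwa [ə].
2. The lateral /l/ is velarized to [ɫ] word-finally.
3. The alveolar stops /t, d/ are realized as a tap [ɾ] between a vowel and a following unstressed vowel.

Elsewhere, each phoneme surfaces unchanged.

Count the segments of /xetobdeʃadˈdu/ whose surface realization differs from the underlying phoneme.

Segments that undergo a rule: /e/ → [ə] (rule 1); /t/ → [ɾ] (rule 3); /o/ → [ə] (rule 1); /e/ → [ə] (rule 1); /a/ → [ə] (rule 1).
All other segments surface unchanged.

5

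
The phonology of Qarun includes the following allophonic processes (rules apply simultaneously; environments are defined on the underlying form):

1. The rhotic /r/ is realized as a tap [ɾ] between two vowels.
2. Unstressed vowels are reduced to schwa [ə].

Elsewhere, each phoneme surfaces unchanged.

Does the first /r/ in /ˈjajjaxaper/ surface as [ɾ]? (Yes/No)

/r/ — word-final; rule 1 does not apply here → [r].
The actual realization is [r], not [ɾ].

No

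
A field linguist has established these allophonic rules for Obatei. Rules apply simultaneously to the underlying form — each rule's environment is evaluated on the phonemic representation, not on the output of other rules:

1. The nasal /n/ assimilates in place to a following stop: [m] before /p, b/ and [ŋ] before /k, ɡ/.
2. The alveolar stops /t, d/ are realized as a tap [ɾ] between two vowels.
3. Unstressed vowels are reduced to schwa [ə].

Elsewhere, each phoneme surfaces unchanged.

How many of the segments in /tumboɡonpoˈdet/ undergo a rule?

Segments that undergo a rule: /u/ → [ə] (rule 3); /o/ → [ə] (rule 3); /o/ → [ə] (rule 3); /n/ → [m] (rule 1); /o/ → [ə] (rule 3); /d/ → [ɾ] (rule 2).
All other segments surface unchanged.

6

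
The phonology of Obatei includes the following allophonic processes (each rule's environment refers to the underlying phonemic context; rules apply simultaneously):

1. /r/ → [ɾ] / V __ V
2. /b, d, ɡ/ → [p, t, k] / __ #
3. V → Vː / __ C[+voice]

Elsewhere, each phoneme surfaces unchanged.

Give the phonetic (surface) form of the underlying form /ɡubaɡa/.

[ɡuːbaːɡa]

/ɡ/ (word-initial) is in the target of rule 2 but the environment (word-finally) is not met → [ɡ].
Rule 3 applies to /u/ (between /ɡ/ and /b/: before a voiced consonant) → [uː].
/b/ (between /u/ and /a/): rule 2 targets it, but not word-finally → unchanged [b].
/a/ — between /b/ and /ɡ/, before a voiced consonant — surfaces as [aː] (rule 3).
/ɡ/ (between /a/ and /a/) is in the target of rule 2 but the environment (word-finally) is not met → [ɡ].
/a/ (word-final) is in the target of rule 3 but the environment (before a voiced consonant) is not met → [a].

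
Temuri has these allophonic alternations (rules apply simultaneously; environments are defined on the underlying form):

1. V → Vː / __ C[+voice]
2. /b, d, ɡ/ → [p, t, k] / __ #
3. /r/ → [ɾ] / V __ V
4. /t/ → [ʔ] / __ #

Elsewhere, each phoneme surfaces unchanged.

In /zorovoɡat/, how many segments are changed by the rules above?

Segments that undergo a rule: /o/ → [oː] (rule 1); /r/ → [ɾ] (rule 3); /o/ → [oː] (rule 1); /o/ → [oː] (rule 1); /t/ → [ʔ] (rule 4).
All other segments surface unchanged.

5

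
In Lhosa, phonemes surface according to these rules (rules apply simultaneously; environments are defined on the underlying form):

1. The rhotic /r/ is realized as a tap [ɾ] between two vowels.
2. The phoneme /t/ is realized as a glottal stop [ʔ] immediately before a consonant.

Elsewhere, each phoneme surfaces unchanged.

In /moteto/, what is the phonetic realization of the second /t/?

/t/ (between /e/ and /o/) is in the target of rule 2 but the environment (immediately before a consonant) is not met → [t].

[t]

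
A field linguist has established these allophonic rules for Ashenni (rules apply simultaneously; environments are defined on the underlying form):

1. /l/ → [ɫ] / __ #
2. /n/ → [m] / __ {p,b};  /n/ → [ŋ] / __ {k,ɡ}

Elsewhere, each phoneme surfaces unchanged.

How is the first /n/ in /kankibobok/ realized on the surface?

[ŋ]

/n/ (between /a/ and /k/): before a labial or velar stop, so rule 2 applies → [ŋ].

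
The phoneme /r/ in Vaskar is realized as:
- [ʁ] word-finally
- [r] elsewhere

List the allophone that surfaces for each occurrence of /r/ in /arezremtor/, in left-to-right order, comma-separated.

[r], [r], [ʁ]

Occurrence 1 (position 2): no conditioning environment matches → elsewhere allophone [r].
Occurrence 2 (position 5): no conditioning environment matches → elsewhere allophone [r].
Occurrence 3 (position 10): word-finally → [ʁ].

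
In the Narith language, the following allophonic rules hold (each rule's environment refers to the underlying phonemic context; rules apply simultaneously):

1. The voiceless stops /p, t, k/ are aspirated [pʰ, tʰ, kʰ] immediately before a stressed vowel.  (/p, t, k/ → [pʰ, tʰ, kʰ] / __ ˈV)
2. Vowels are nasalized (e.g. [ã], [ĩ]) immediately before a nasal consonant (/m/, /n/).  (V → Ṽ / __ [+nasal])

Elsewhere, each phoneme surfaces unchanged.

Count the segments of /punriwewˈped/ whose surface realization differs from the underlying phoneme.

2

Segments that undergo a rule: /u/ → [ũ] (rule 2); /p/ → [pʰ] (rule 1).
All other segments surface unchanged.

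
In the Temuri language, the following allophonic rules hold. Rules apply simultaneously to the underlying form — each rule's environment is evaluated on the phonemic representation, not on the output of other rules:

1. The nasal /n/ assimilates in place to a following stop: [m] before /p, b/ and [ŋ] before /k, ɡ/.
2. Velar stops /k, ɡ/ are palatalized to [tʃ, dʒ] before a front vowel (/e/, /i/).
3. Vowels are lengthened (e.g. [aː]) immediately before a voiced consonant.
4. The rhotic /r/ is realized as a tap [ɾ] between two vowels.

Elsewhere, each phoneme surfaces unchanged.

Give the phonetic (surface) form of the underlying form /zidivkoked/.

[ziːdiːvkotʃeːd]

/z/ stays [z].
/i/ — between /z/ and /d/, before a voiced consonant — surfaces as [iː] (rule 3).
/d/ stays [d].
/i/ meets the environment for rule 3 (before a voiced consonant) → [iː].
/v/ (between /i/ and /k/): no rule targets it → [v].
/k/ (between /v/ and /o/) is in the target of rule 2 but the environment (before a front vowel) is not met → [k].
/o/ (between /k/ and /k/): rule 3 targets it, but not before a voiced consonant → unchanged [o].
/k/ (between /o/ and /e/): before a front vowel, so rule 2 applies → [tʃ].
/e/ — between /k/ and /d/, before a voiced consonant — surfaces as [eː] (rule 3).
/d/ (word-final) is unaffected → [d].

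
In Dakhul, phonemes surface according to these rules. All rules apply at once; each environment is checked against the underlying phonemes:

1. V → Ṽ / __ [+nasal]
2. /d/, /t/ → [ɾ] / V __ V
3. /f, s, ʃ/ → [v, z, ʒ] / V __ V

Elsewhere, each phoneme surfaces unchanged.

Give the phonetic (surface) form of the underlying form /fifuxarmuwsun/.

[fivuxarmuwsũn]

/f/ (word-initial) fails the environment for rule 3, so it stays [f].
/i/ — between /f/ and /f/; rule 1 does not apply here → [i].
/f/ (between /i/ and /u/): between two vowels, so rule 3 applies → [v].
/u/ — between /f/ and /x/; rule 1 does not apply here → [u].
/x/ — not in any rule's target class → [x].
/a/ — between /x/ and /r/; rule 1 does not apply here → [a].
/r/ stays [r].
/m/ (between /r/ and /u/) is unaffected → [m].
/u/ — between /m/ and /w/; rule 1 does not apply here → [u].
/w/ — not in any rule's target class → [w].
/s/ (between /w/ and /u/): rule 3 targets it, but not between two vowels → unchanged [s].
/u/ (between /s/ and /n/) occurs before a nasal consonant → [ũ] by rule 1.
/n/ (word-final) is unaffected → [n].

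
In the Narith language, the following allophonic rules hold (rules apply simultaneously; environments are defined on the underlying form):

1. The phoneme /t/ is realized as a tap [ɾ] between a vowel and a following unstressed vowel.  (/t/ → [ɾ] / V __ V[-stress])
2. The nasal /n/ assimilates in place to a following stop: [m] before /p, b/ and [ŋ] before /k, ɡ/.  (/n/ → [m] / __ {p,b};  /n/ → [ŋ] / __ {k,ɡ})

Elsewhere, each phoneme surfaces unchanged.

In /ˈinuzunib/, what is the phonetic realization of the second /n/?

[n]

/n/ — between /u/ and /i/; rule 2 does not apply here → [n].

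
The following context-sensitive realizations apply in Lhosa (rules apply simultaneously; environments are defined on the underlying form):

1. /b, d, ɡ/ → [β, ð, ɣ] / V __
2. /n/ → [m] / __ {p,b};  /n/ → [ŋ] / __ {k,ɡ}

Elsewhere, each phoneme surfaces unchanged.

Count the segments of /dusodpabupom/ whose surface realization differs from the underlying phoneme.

2

Segments that undergo a rule: /d/ → [ð] (rule 1); /b/ → [β] (rule 1).
All other segments surface unchanged.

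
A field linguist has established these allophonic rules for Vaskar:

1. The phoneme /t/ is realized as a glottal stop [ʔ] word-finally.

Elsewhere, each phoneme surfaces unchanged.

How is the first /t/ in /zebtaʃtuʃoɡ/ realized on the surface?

/t/ (between /b/ and /a/) is in the target of rule 1 but the environment (word-finally) is not met → [t].

[t]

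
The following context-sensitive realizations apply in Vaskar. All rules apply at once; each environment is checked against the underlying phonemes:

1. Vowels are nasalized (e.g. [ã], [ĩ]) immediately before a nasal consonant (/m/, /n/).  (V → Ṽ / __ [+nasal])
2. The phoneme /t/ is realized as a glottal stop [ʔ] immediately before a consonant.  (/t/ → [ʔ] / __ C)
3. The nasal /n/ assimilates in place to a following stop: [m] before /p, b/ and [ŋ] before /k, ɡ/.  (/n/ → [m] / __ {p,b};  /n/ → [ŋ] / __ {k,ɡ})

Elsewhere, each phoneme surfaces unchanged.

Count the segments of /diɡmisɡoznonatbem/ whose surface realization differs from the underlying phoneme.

Segments that undergo a rule: /o/ → [õ] (rule 1); /t/ → [ʔ] (rule 2); /e/ → [ẽ] (rule 1).
All other segments surface unchanged.

3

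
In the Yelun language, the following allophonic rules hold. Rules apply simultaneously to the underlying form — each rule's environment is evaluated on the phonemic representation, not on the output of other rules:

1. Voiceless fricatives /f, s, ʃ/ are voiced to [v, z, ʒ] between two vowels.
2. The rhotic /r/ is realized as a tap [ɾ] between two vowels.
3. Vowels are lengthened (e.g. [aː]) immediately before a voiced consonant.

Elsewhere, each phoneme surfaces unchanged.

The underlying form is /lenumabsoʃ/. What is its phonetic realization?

/e/ (between /l/ and /n/): before a voiced consonant, so rule 3 applies → [eː].
/u/ (between /n/ and /m/): before a voiced consonant, so rule 3 applies → [uː].
/a/ — between /m/ and /b/, before a voiced consonant — surfaces as [aː] (rule 3).
/s/ (between /b/ and /o/): rule 1 targets it, but not between two vowels → unchanged [s].
/o/ (between /s/ and /ʃ/): rule 3 targets it, but not before a voiced consonant → unchanged [o].
/ʃ/ (word-final) fails the environment for rule 1, so it stays [ʃ].

[leːnuːmaːbsoʃ]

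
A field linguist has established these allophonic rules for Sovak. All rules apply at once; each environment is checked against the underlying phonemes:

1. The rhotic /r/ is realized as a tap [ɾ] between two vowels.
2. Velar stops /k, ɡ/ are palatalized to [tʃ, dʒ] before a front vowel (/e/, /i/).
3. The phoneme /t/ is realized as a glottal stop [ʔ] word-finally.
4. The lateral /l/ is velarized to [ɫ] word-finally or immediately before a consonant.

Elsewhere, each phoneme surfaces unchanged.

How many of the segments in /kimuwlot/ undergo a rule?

Segments that undergo a rule: /k/ → [tʃ] (rule 2); /t/ → [ʔ] (rule 3).
All other segments surface unchanged.

2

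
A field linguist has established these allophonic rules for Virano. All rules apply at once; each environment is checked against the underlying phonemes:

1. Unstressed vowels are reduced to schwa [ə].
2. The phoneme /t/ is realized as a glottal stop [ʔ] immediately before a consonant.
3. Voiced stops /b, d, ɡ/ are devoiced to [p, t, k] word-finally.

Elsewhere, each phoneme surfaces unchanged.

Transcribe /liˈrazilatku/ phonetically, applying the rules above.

/l/ stays [l].
Rule 1 applies to /i/ (between /l/ and /r/: in an unstressed syllable) → [ə].
/r/ — not in any rule's target class → [r].
/a/ — between /r/ and /z/; rule 1 does not apply here → [a].
/z/ (between /a/ and /i/) is unaffected → [z].
Rule 1 applies to /i/ (between /z/ and /l/: in an unstressed syllable) → [ə].
/l/ (between /i/ and /a/) is unaffected → [l].
/a/ — between /l/ and /t/, in an unstressed syllable — surfaces as [ə] (rule 1).
/t/ (between /a/ and /k/): immediately before a consonant, so rule 2 applies → [ʔ].
/k/ (between /t/ and /u/): no rule targets it → [k].
/u/ (word-final): in an unstressed syllable, so rule 1 applies → [ə].

[ləˈrazələʔkə]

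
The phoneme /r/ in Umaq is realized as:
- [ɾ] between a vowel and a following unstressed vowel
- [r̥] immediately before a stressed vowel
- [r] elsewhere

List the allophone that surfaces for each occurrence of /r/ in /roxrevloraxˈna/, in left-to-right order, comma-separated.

[r], [r], [ɾ]

Occurrence 1 (position 1): no conditioning environment matches → elsewhere allophone [r].
Occurrence 2 (position 4): no conditioning environment matches → elsewhere allophone [r].
Occurrence 3 (position 9): between a vowel and a following unstressed vowel → [ɾ].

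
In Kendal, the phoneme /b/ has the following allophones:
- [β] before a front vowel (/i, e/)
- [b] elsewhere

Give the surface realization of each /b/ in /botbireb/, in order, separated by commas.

[b], [β], [b]

Occurrence 1 (position 1): no conditioning environment matches → elsewhere allophone [b].
Occurrence 2 (position 4): before a front vowel (/i, e/) → [β].
Occurrence 3 (position 8): no conditioning environment matches → elsewhere allophone [b].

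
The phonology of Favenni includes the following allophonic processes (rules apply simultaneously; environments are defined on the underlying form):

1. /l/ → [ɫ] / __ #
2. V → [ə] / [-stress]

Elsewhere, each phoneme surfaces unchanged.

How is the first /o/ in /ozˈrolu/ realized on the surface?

[ə]

Rule 2 applies to /o/ (word-initial: in an unstressed syllable) → [ə].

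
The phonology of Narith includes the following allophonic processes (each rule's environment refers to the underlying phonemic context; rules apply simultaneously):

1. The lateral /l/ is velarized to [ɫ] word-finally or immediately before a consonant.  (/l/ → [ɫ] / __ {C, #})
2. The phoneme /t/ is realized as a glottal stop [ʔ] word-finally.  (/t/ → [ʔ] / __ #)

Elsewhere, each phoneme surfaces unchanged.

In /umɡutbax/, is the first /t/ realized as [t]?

Yes

/t/ (between /u/ and /b/): rule 2 targets it, but not word-finally → unchanged [t].
The actual realization is [t], which matches [t].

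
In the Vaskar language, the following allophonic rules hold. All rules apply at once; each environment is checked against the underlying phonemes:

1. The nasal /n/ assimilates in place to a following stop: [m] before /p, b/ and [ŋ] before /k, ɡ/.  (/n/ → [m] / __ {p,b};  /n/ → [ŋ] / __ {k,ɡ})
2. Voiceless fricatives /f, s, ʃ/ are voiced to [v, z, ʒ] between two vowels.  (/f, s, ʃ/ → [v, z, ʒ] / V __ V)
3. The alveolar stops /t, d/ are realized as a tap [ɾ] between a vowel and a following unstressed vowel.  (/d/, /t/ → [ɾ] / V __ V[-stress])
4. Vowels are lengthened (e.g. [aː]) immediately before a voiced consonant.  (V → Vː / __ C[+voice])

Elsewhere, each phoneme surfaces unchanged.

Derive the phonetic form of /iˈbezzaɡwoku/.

/i/ (word-initial): before a voiced consonant, so rule 4 applies → [iː].
/b/ (between /i/ and /e/) is unaffected → [b].
Rule 4 applies to /e/ (between /b/ and /z/: before a voiced consonant) → [eː].
/z/ — not in any rule's target class → [z].
/z/ (between /z/ and /a/): no rule targets it → [z].
/a/ (between /z/ and /ɡ/) occurs before a voiced consonant → [aː] by rule 4.
/ɡ/ stays [ɡ].
/w/ stays [w].
/o/ — between /w/ and /k/; rule 4 does not apply here → [o].
/k/ (between /o/ and /u/): no rule targets it → [k].
/u/ (word-final) is in the target of rule 4 but the environment (before a voiced consonant) is not met → [u].

[iːˈbeːzzaːɡwoku]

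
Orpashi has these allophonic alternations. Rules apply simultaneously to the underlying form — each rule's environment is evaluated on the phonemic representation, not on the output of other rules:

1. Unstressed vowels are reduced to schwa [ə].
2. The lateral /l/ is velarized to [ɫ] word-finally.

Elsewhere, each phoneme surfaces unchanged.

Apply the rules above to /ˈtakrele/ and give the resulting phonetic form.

[ˈtakrələ]

/t/ (word-initial): no rule targets it → [t].
/a/ — between /t/ and /k/; rule 1 does not apply here → [a].
/k/ — not in any rule's target class → [k].
/r/ stays [r].
/e/ meets the environment for rule 1 (in an unstressed syllable) → [ə].
/l/ (between /e/ and /e/): rule 2 targets it, but not word-finally → unchanged [l].
/e/ meets the environment for rule 1 (in an unstressed syllable) → [ə].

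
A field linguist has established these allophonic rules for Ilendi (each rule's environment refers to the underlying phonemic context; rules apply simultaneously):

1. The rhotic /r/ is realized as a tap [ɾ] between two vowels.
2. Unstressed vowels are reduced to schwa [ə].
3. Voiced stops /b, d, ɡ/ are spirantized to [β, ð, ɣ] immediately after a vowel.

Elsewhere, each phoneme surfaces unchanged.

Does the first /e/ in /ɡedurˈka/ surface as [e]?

Rule 2 applies to /e/ (between /ɡ/ and /d/: in an unstressed syllable) → [ə].
The actual realization is [ə], not [e].

No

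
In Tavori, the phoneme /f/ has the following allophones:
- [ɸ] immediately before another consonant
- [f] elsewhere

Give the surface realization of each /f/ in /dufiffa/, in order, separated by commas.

Occurrence 1 (position 3): no conditioning environment matches → elsewhere allophone [f].
Occurrence 2 (position 5): immediately before another consonant → [ɸ].
Occurrence 3 (position 6): no conditioning environment matches → elsewhere allophone [f].

[f], [ɸ], [f]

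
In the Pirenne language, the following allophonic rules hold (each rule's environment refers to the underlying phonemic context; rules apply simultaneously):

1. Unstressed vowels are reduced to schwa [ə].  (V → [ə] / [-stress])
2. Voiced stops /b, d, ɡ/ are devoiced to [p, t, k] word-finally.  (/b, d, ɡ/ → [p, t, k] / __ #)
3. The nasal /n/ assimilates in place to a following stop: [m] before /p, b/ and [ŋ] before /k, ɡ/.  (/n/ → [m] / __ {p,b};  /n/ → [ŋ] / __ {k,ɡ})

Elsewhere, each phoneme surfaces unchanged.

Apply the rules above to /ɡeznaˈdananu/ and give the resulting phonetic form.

/ɡ/ (word-initial) is in the target of rule 2 but the environment (word-finally) is not met → [ɡ].
Rule 1 applies to /e/ (between /ɡ/ and /z/: in an unstressed syllable) → [ə].
/z/ stays [z].
/n/ (between /z/ and /a/): rule 3 targets it, but not before a labial or velar stop → unchanged [n].
/a/ — between /n/ and /d/, in an unstressed syllable — surfaces as [ə] (rule 1).
/d/ (between /a/ and /a/): rule 2 targets it, but not word-finally → unchanged [d].
/a/ (between /d/ and /n/) fails the environment for rule 1, so it stays [a].
/n/ (between /a/ and /a/): rule 3 targets it, but not before a labial or velar stop → unchanged [n].
/a/ (between /n/ and /n/): in an unstressed syllable, so rule 1 applies → [ə].
/n/ (between /a/ and /u/): rule 3 targets it, but not before a labial or velar stop → unchanged [n].
Rule 1 applies to /u/ (word-final: in an unstressed syllable) → [ə].

[ɡəznəˈdanənə]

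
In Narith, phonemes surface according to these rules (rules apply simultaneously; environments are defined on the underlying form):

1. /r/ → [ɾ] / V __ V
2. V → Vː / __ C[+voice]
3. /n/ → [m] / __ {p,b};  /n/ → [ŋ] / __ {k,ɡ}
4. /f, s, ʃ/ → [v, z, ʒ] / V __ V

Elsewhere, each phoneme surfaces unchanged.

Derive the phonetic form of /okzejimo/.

/o/ (word-initial) is in the target of rule 2 but the environment (before a voiced consonant) is not met → [o].
/k/ (between /o/ and /z/): no rule targets it → [k].
/z/ (between /k/ and /e/) is unaffected → [z].
/e/ meets the environment for rule 2 (before a voiced consonant) → [eː].
/j/ (between /e/ and /i/) is unaffected → [j].
Rule 2 applies to /i/ (between /j/ and /m/: before a voiced consonant) → [iː].
/m/ — not in any rule's target class → [m].
/o/ (word-final) fails the environment for rule 2, so it stays [o].

[okzeːjiːmo]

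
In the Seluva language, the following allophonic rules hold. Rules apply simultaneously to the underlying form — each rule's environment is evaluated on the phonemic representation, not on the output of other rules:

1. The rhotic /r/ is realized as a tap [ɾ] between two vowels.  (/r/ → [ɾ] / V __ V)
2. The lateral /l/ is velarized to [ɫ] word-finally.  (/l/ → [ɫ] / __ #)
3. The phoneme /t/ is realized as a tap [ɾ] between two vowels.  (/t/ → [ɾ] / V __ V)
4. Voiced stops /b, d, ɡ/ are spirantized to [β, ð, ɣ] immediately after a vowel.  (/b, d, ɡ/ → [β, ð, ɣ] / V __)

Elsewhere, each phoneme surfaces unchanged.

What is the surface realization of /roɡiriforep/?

[roɣiɾifoɾep]

/r/ (word-initial) fails the environment for rule 1, so it stays [r].
/o/ — not in any rule's target class → [o].
Rule 4 applies to /ɡ/ (between /o/ and /i/: immediately after a vowel) → [ɣ].
/i/ — not in any rule's target class → [i].
/r/ — between /i/ and /i/, between two vowels — surfaces as [ɾ] (rule 1).
/i/ stays [i].
/f/ (between /i/ and /o/) is unaffected → [f].
/o/ stays [o].
/r/ — between /o/ and /e/, between two vowels — surfaces as [ɾ] (rule 1).
/e/ — not in any rule's target class → [e].
/p/ (word-final): no rule targets it → [p].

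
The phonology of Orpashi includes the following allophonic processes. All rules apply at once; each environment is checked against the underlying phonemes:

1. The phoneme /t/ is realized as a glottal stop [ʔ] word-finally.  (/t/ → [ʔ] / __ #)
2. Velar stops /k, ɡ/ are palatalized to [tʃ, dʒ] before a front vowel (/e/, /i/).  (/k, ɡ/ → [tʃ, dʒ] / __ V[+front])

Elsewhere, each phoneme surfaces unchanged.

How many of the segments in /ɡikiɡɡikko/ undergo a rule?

Segments that undergo a rule: /ɡ/ → [dʒ] (rule 2); /k/ → [tʃ] (rule 2); /ɡ/ → [dʒ] (rule 2).
All other segments surface unchanged.

3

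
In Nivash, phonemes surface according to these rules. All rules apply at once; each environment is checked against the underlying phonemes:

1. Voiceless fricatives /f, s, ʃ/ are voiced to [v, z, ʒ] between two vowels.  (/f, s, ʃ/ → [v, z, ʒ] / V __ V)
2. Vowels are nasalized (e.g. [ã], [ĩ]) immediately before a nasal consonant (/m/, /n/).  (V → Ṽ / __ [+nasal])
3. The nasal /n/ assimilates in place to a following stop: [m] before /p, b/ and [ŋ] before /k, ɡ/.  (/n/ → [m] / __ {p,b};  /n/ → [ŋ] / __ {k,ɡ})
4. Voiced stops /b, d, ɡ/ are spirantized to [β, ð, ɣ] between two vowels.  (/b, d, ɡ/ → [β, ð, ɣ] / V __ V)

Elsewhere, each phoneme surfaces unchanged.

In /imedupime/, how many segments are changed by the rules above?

3

Segments that undergo a rule: /i/ → [ĩ] (rule 2); /d/ → [ð] (rule 4); /i/ → [ĩ] (rule 2).
All other segments surface unchanged.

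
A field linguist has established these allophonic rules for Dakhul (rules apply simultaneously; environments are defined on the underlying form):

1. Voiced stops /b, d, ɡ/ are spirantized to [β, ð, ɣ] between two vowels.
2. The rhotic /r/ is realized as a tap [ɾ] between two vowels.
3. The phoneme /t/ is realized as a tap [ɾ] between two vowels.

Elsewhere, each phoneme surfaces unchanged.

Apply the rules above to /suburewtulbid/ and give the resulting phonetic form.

[suβuɾewtulbid]

/s/ — not in any rule's target class → [s].
/u/ (between /s/ and /b/) is unaffected → [u].
/b/ — between /u/ and /u/, between two vowels — surfaces as [β] (rule 1).
/u/ (between /b/ and /r/) is unaffected → [u].
/r/ — between /u/ and /e/, between two vowels — surfaces as [ɾ] (rule 2).
/e/ (between /r/ and /w/): no rule targets it → [e].
/w/ (between /e/ and /t/) is unaffected → [w].
/t/ (between /w/ and /u/) fails the environment for rule 3, so it stays [t].
/u/ (between /t/ and /l/) is unaffected → [u].
/l/ stays [l].
/b/ (between /l/ and /i/) fails the environment for rule 1, so it stays [b].
/i/ (between /b/ and /d/) is unaffected → [i].
/d/ (word-final): rule 1 targets it, but not between two vowels → unchanged [d].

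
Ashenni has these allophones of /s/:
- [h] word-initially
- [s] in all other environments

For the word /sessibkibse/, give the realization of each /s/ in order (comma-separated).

Occurrence 1 (position 1): word-initially → [h].
Occurrence 2 (position 3): no conditioning environment matches → elsewhere allophone [s].
Occurrence 3 (position 4): no conditioning environment matches → elsewhere allophone [s].
Occurrence 4 (position 10): no conditioning environment matches → elsewhere allophone [s].

[h], [s], [s], [s]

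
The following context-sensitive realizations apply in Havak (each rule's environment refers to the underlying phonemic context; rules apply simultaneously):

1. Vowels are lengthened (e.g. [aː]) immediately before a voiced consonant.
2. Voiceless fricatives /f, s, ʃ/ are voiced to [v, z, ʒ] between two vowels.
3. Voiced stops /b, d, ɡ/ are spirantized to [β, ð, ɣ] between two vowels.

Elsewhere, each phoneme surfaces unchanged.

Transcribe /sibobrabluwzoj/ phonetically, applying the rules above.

[siːβoːbraːbluːwzoːj]

/s/ — word-initial; rule 2 does not apply here → [s].
Rule 1 applies to /i/ (between /s/ and /b/: before a voiced consonant) → [iː].
/b/ — between /i/ and /o/, between two vowels — surfaces as [β] (rule 3).
/o/ (between /b/ and /b/): before a voiced consonant, so rule 1 applies → [oː].
/b/ (between /o/ and /r/) fails the environment for rule 3, so it stays [b].
/r/ — not in any rule's target class → [r].
/a/ (between /r/ and /b/) occurs before a voiced consonant → [aː] by rule 1.
/b/ (between /a/ and /l/) is in the target of rule 3 but the environment (between two vowels) is not met → [b].
/l/ (between /b/ and /u/): no rule targets it → [l].
Rule 1 applies to /u/ (between /l/ and /w/: before a voiced consonant) → [uː].
/w/ (between /u/ and /z/) is unaffected → [w].
/z/ (between /w/ and /o/): no rule targets it → [z].
/o/ (between /z/ and /j/) occurs before a voiced consonant → [oː] by rule 1.
/j/ (word-final): no rule targets it → [j].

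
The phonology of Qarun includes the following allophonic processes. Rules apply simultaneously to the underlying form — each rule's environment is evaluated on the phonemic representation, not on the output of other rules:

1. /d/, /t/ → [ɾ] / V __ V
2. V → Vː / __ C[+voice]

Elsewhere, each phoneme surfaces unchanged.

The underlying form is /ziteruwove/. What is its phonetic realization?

[ziɾeːruːwoːve]

/z/ (word-initial): no rule targets it → [z].
/i/ (between /z/ and /t/) fails the environment for rule 2, so it stays [i].
/t/ — between /i/ and /e/, between two vowels — surfaces as [ɾ] (rule 1).
Rule 2 applies to /e/ (between /t/ and /r/: before a voiced consonant) → [eː].
/r/ (between /e/ and /u/): no rule targets it → [r].
Rule 2 applies to /u/ (between /r/ and /w/: before a voiced consonant) → [uː].
/w/ — not in any rule's target class → [w].
/o/ — between /w/ and /v/, before a voiced consonant — surfaces as [oː] (rule 2).
/v/ — not in any rule's target class → [v].
/e/ (word-final): rule 2 targets it, but not before a voiced consonant → unchanged [e].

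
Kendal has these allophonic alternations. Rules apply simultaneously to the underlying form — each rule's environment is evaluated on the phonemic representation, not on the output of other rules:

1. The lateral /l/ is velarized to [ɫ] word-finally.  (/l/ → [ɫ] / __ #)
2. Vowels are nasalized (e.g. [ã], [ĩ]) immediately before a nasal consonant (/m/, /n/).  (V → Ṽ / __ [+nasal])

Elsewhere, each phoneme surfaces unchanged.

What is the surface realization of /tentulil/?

/e/ meets the environment for rule 2 (before a nasal consonant) → [ẽ].
/u/ — between /t/ and /l/; rule 2 does not apply here → [u].
/l/ (between /u/ and /i/): rule 1 targets it, but not word-finally → unchanged [l].
/i/ — between /l/ and /l/; rule 2 does not apply here → [i].
/l/ (word-final): word-finally, so rule 1 applies → [ɫ].

[tẽntuliɫ]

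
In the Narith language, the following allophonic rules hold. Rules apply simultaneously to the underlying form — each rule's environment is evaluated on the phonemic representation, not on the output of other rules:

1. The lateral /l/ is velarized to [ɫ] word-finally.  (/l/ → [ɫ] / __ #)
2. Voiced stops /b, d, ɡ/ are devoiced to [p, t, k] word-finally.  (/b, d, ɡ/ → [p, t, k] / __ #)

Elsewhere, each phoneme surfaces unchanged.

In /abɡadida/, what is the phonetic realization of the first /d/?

/d/ (between /a/ and /i/) is in the target of rule 2 but the environment (word-finally) is not met → [d].

[d]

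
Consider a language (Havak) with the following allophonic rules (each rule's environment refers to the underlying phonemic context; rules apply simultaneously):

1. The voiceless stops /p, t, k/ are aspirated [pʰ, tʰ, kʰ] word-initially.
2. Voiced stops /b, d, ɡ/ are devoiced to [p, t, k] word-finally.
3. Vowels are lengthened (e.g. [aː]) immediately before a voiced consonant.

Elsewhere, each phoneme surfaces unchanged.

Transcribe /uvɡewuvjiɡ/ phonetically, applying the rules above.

Rule 3 applies to /u/ (word-initial: before a voiced consonant) → [uː].
/ɡ/ (between /v/ and /e/): rule 2 targets it, but not word-finally → unchanged [ɡ].
/e/ (between /ɡ/ and /w/): before a voiced consonant, so rule 3 applies → [eː].
/u/ (between /w/ and /v/) occurs before a voiced consonant → [uː] by rule 3.
/i/ — between /j/ and /ɡ/, before a voiced consonant — surfaces as [iː] (rule 3).
/ɡ/ — word-final, word-finally — surfaces as [k] (rule 2).

[uːvɡeːwuːvjiːk]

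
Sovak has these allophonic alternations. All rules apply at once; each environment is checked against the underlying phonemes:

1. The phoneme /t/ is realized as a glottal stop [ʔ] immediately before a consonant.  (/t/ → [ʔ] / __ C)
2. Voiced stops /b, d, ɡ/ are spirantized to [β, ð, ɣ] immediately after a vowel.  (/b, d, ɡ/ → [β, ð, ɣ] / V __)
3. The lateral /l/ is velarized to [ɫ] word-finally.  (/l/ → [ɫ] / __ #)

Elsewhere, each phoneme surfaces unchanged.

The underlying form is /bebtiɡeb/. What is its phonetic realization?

[beβtiɣeβ]

/b/ (word-initial) fails the environment for rule 2, so it stays [b].
/e/ (between /b/ and /b/) is unaffected → [e].
/b/ (between /e/ and /t/): immediately after a vowel, so rule 2 applies → [β].
/t/ (between /b/ and /i/) fails the environment for rule 1, so it stays [t].
/i/ (between /t/ and /ɡ/): no rule targets it → [i].
/ɡ/ meets the environment for rule 2 (immediately after a vowel) → [ɣ].
/e/ (between /ɡ/ and /b/) is unaffected → [e].
/b/ — word-final, immediately after a vowel — surfaces as [β] (rule 2).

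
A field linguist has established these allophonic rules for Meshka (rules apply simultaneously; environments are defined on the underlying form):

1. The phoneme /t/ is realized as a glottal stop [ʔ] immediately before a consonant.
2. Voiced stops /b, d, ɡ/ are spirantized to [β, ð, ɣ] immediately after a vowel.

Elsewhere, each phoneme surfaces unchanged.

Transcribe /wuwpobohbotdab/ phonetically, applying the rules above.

[wuwpoβohboʔdaβ]

/w/ — not in any rule's target class → [w].
/u/ stays [u].
/w/ (between /u/ and /p/) is unaffected → [w].
/p/ — not in any rule's target class → [p].
/o/ stays [o].
/b/ (between /o/ and /o/): immediately after a vowel, so rule 2 applies → [β].
/o/ (between /b/ and /h/) is unaffected → [o].
/h/ (between /o/ and /b/): no rule targets it → [h].
/b/ — between /h/ and /o/; rule 2 does not apply here → [b].
/o/ — not in any rule's target class → [o].
Rule 1 applies to /t/ (between /o/ and /d/: immediately before a consonant) → [ʔ].
/d/ (between /t/ and /a/) is in the target of rule 2 but the environment (immediately after a vowel) is not met → [d].
/a/ (between /d/ and /b/) is unaffected → [a].
/b/ (word-final): immediately after a vowel, so rule 2 applies → [β].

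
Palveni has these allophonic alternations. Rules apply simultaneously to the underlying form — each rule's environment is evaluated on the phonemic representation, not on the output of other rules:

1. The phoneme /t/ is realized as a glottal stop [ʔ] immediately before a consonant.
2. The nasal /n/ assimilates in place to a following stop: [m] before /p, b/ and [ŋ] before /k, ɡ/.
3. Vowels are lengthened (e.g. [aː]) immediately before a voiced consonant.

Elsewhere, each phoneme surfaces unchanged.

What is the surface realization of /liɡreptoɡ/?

/i/ — between /l/ and /ɡ/, before a voiced consonant — surfaces as [iː] (rule 3).
/e/ (between /r/ and /p/) is in the target of rule 3 but the environment (before a voiced consonant) is not met → [e].
/t/ (between /p/ and /o/) is in the target of rule 1 but the environment (immediately before a consonant) is not met → [t].
/o/ (between /t/ and /ɡ/) occurs before a voiced consonant → [oː] by rule 3.

[liːɡreptoːɡ]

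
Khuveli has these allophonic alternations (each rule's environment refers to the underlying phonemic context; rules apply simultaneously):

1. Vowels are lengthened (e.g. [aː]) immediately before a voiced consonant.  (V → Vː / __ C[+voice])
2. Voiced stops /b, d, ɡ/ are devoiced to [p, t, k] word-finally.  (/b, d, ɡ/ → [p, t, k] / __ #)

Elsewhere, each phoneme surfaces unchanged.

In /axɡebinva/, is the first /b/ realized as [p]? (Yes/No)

No

/b/ — between /e/ and /i/; rule 2 does not apply here → [b].
The actual realization is [b], not [p].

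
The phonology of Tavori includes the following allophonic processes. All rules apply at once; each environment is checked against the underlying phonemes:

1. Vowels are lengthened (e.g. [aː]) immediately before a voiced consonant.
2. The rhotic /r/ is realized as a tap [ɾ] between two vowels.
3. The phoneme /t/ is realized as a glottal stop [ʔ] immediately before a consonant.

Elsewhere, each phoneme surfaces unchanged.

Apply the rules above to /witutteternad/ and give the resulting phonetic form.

/w/ stays [w].
/i/ — between /w/ and /t/; rule 1 does not apply here → [i].
/t/ (between /i/ and /u/): rule 3 targets it, but not immediately before a consonant → unchanged [t].
/u/ (between /t/ and /t/): rule 1 targets it, but not before a voiced consonant → unchanged [u].
/t/ (between /u/ and /t/): immediately before a consonant, so rule 3 applies → [ʔ].
/t/ — between /t/ and /e/; rule 3 does not apply here → [t].
/e/ (between /t/ and /t/) fails the environment for rule 1, so it stays [e].
/t/ (between /e/ and /e/) fails the environment for rule 3, so it stays [t].
/e/ meets the environment for rule 1 (before a voiced consonant) → [eː].
/r/ (between /e/ and /n/): rule 2 targets it, but not between two vowels → unchanged [r].
/n/ (between /r/ and /a/): no rule targets it → [n].
Rule 1 applies to /a/ (between /n/ and /d/: before a voiced consonant) → [aː].
/d/ (word-final) is unaffected → [d].

[wituʔteteːrnaːd]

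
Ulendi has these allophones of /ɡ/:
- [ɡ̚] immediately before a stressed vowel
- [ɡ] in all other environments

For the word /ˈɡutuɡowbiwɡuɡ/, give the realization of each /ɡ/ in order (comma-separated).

[ɡ̚], [ɡ], [ɡ], [ɡ]

Occurrence 1 (position 1): immediately before a stressed vowel → [ɡ̚].
Occurrence 2 (position 5): no conditioning environment matches → elsewhere allophone [ɡ].
Occurrence 3 (position 11): no conditioning environment matches → elsewhere allophone [ɡ].
Occurrence 4 (position 13): no conditioning environment matches → elsewhere allophone [ɡ].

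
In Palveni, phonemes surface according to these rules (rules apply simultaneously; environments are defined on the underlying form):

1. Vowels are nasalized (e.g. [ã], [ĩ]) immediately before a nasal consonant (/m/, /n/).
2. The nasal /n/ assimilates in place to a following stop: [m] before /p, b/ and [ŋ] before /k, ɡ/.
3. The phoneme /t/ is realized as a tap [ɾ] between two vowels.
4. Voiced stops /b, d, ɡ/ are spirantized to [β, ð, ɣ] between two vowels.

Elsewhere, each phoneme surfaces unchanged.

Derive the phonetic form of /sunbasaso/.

/s/ — not in any rule's target class → [s].
Rule 1 applies to /u/ (between /s/ and /n/: before a nasal consonant) → [ũ].
Rule 2 applies to /n/ (between /u/ and /b/: before a labial or velar stop) → [m].
/b/ (between /n/ and /a/) fails the environment for rule 4, so it stays [b].
/a/ (between /b/ and /s/) is in the target of rule 1 but the environment (before a nasal consonant) is not met → [a].
/s/ (between /a/ and /a/) is unaffected → [s].
/a/ (between /s/ and /s/) fails the environment for rule 1, so it stays [a].
/s/ stays [s].
/o/ (word-final) is in the target of rule 1 but the environment (before a nasal consonant) is not met → [o].

[sũmbasaso]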